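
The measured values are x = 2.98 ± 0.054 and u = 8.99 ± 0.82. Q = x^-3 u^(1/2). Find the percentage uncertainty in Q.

7.10%

For a monomial Q ∝ x^-3, u^(1/2), fractional errors add in quadrature:
  (-3·δx/x)² = (-3×0.0181)² = 0.00296;  (½·δu/u)² = (0.5×0.0912)² = 0.00208
δQ/Q = √(0.00504) = 0.0710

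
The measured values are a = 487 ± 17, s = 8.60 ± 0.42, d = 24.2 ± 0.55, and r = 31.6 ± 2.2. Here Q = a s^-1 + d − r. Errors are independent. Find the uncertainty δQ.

Let p = a·s^-1 = 56.6. δp/p = √((1·δa/a)² + (-1·δs/s)²) = √(0.00122 + 0.00239) = 0.0600, so δp = 3.40.
Q = p + d − r: δQ = √(δp² + δd² + δr²) = √(11.6 + 0.303 + 4.84) = 4.09

4.09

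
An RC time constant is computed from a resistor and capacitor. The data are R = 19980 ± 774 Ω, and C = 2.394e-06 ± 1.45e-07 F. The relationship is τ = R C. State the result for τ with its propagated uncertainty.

Each factor contributes (exponent × relative error)² to (δτ/τ)²:
  (1·δR/R)² = (1×0.0387)² = 0.00150;  (1·δC/C)² = (1×0.0606)² = 0.00367
δτ/τ = √(0.00517) = 0.0719
τ = 0.04783 s, so δτ = 0.0719 × 0.04783 = 0.00344 s.

0.04783 ± 0.00344 s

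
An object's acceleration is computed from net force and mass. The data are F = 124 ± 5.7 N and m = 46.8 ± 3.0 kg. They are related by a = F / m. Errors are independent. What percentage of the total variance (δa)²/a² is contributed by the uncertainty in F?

34.0%

(δa/a)² = (1·δF/F)² + (-1·δm/m)²
  F term: (1×0.0460)² = 0.00211
  m term: (-1×0.0641)² = 0.00411
Total = 0.00622. Share from F = 0.00211/0.00622 = 0.340.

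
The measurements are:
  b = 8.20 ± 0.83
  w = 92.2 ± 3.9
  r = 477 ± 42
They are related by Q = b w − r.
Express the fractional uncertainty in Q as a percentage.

33.3%

Let p = b·w = 756. δp/p = √((1·δb/b)² + (1·δw/w)²) = √(0.0102 + 0.00179) = 0.110, so δp = 82.9.
Q = p − r: δQ = √(δp² + δr²) = √(6880 + 1760) = 93.0
Q = 279, so δQ/Q = 93.0/279 = 0.333.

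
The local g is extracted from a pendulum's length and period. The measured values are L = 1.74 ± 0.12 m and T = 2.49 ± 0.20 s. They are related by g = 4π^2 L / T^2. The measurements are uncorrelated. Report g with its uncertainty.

11.1 ± 1.94 m/s^2

Relative error in a monomial: (δg/g)² = Σ (nᵢ · δxᵢ/xᵢ)².
  (1·δL/L)² = (1×0.0690)² = 0.00476;  (-2·δT/T)² = (-2×0.0803)² = 0.0258
δg/g = √(0.0306) = 0.175
g = 11.1 m/s^2, so δg = 0.175 × 11.1 = 1.94 m/s^2.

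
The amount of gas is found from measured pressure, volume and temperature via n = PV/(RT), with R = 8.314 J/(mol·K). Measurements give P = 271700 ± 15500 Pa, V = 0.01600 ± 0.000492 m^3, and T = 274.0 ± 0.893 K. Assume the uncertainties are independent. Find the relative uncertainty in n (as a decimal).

Relative error in a monomial: (δn/n)² = Σ (nᵢ · δxᵢ/xᵢ)².
  (1·δP/P)² = (1×0.0570)² = 0.00325;  (1·δV/V)² = (1×0.0308)² = 0.000946;  (-1·δT/T)² = (-1×0.00326)² = 1.06e-05
δn/n = √(0.00421) = 0.0649

0.0649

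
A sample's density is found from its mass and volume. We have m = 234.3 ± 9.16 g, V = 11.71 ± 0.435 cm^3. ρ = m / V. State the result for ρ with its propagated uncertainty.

ρ is a product of powers, so relative uncertainties combine in quadrature:
  (1·δm/m)² = (1×0.0391)² = 0.00153;  (-1·δV/V)² = (-1×0.0371)² = 0.00138
δρ/ρ = √(0.00291) = 0.0539
ρ = 20.01 g/cm^3, so δρ = 0.0539 × 20.01 = 1.08 g/cm^3.

20.01 ± 1.08 g/cm^3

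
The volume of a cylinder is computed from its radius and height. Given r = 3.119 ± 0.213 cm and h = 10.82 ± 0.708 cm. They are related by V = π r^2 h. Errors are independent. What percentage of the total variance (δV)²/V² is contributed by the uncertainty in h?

18.7%

(δV/V)² = (2·δr/r)² + (1·δh/h)²
  r term: (2×0.0683)² = 0.0187
  h term: (1×0.0654)² = 0.00428
Total = 0.0229. Share from h = 0.00428/0.0229 = 0.187.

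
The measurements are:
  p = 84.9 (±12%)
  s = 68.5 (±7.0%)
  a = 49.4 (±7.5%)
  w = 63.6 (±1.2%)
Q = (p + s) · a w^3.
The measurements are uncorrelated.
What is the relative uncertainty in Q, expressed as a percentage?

Let u = p + s = 153. δu = √(δp² + δs²) = √(104 + 23.0) = 11.3, so δu/u = 0.0734.
Q is then a monomial in u, a, w:
δQ/Q = √((δu/u)² + (1·δa/a)² + (3·δw/w)²) = √(0.00539 + 0.00562 + 0.00130) = 0.111

11.1%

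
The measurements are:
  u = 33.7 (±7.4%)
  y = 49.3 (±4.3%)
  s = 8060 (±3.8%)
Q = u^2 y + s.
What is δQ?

8630

Let p = u^2·y = 56000. δp/p = √((2·δu/u)² + (1·δy/y)²) = √(0.0219 + 0.00185) = 0.154, so δp = 8630.
Q = p + s: δQ = √(δp² + δs²) = √(7.45e+07 + 93800) = 8630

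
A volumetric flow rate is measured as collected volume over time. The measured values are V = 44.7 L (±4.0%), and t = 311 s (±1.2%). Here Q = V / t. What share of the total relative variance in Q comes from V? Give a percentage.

91.7%

(δQ/Q)² = (1·δV/V)² + (-1·δt/t)²
  V term: (1×0.0400)² = 0.00160
  t term: (-1×0.0120)² = 0.000144
Total = 0.00174. Share from V = 0.00160/0.00174 = 0.917.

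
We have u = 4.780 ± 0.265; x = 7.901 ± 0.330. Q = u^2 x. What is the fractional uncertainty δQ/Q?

For a monomial Q ∝ u^2, x, fractional errors add in quadrature:
  (2·δu/u)² = (2×0.0554)² = 0.0123;  (1·δx/x)² = (1×0.0418)² = 0.00174
δQ/Q = √(0.0140) = 0.118

0.118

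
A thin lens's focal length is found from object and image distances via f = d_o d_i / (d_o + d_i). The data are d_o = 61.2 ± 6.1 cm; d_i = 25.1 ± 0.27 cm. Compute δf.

∂f/∂d_o = (d_i/(d_o+d_i))² = 0.0846;  ∂f/∂d_i = (d_o/(d_o+d_i))² = 0.503
δf = √((∂f/∂d_o · δd_o)² + (∂f/∂d_i · δd_i)²) = √(0.266 + 0.0184) = 0.534 cm

0.534 cm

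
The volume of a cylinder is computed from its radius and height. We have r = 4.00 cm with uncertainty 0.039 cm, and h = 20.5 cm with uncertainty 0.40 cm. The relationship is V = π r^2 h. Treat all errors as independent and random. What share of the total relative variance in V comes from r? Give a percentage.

50.0%

(δV/V)² = (2·δr/r)² + (1·δh/h)²
  r term: (2×0.00975)² = 0.000380
  h term: (1×0.0195)² = 0.000381
Total = 0.000761. Share from r = 0.000380/0.000761 = 0.500.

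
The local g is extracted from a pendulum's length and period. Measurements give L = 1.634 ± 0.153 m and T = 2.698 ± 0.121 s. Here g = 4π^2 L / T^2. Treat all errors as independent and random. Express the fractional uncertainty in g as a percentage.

13.0%

Products/powers → add relative errors in quadrature, weighted by exponent:
  (1·δL/L)² = (1×0.0936)² = 0.00877;  (-2·δT/T)² = (-2×0.0448)² = 0.00805
δg/g = √(0.0168) = 0.130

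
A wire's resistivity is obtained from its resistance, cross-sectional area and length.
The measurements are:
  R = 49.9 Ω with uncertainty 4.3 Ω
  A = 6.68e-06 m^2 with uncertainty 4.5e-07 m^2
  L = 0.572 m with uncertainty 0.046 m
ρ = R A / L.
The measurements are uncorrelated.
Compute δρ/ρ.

0.136

Products/powers → add relative errors in quadrature, weighted by exponent:
  (1·δR/R)² = (1×0.0862)² = 0.00743;  (1·δA/A)² = (1×0.0674)² = 0.00454;  (-1·δL/L)² = (-1×0.0804)² = 0.00647
δρ/ρ = √(0.0184) = 0.136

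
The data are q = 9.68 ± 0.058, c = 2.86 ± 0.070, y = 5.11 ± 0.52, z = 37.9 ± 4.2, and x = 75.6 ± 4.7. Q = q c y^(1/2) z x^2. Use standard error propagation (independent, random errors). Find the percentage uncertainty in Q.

Relative error in a monomial: (δQ/Q)² = Σ (nᵢ · δxᵢ/xᵢ)².
  (1·δq/q)² = (1×0.00599)² = 3.59e-05;  (1·δc/c)² = (1×0.0245)² = 0.000599;  (½·δy/y)² = (0.5×0.102)² = 0.00259;  (1·δz/z)² = (1×0.111)² = 0.0123;  (2·δx/x)² = (2×0.0622)² = 0.0155
δQ/Q = √(0.0310) = 0.176

17.6%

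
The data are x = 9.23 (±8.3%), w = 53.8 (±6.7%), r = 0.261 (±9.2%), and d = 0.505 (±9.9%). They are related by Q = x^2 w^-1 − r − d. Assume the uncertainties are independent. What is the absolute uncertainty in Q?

Let p = x^2·w^-1 = 1.58. δp/p = √((2·δx/x)² + (-1·δw/w)²) = √(0.0276 + 0.00449) = 0.179, so δp = 0.283.
Q = p − r − d: δQ = √(δp² + δr² + δd²) = √(0.0804 + 0.000577 + 0.00250) = 0.289

0.289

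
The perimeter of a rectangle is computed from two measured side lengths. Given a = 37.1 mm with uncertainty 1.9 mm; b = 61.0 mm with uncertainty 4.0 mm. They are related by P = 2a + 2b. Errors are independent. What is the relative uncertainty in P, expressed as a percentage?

4.51%

Each term contributes (cᵢ δxᵢ)² to (δP)²:
  (2·δa)² = 14.4;  (2·δb)² = 64.0
δP = √(78.4) = 8.86 mm
P = 196 mm, so δP/P = 8.86/196 = 0.0451.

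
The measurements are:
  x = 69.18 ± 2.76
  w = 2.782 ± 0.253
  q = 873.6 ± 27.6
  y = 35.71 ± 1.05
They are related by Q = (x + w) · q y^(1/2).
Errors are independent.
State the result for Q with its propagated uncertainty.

Let u = x + w = 71.96. δu = √(δx² + δw²) = √(7.62 + 0.0640) = 2.77, so δu/u = 0.0385.
Q is then a monomial in u, q, y:
δQ/Q = √((δu/u)² + (1·δq/q)² + (½·δy/y)²) = √(0.00148 + 0.000998 + 0.000216) = 0.0519
Q = 375700, so δQ = 0.0519 × 375700 = 19500.

375700 ± 19500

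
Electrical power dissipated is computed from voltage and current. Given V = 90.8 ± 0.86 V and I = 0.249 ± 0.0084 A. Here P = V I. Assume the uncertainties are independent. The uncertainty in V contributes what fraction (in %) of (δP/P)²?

(δP/P)² = (1·δV/V)² + (1·δI/I)²
  V term: (1×0.00947)² = 8.97e-05
  I term: (1×0.0337)² = 0.00114
Total = 0.00123. Share from V = 8.97e-05/0.00123 = 0.0731.

7.31%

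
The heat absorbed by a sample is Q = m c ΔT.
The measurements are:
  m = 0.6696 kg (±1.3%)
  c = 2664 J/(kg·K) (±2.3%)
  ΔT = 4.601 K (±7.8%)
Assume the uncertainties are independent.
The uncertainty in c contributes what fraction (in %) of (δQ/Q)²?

7.80%

(δQ/Q)² = (1·δm/m)² + (1·δc/c)² + (1·δΔT/ΔT)²
  m term: (1×0.0130)² = 0.000169
  c term: (1×0.0230)² = 0.000529
  ΔT term: (1×0.0780)² = 0.00608
Total = 0.00678. Share from c = 0.000529/0.00678 = 0.0780.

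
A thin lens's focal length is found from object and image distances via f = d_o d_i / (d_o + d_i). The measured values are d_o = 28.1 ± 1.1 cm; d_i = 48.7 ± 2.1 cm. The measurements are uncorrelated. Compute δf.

0.524 cm

∂f/∂d_o = (d_i/(d_o+d_i))² = 0.402;  ∂f/∂d_i = (d_o/(d_o+d_i))² = 0.134
δf = √((∂f/∂d_o · δd_o)² + (∂f/∂d_i · δd_i)²) = √(0.196 + 0.0790) = 0.524 cm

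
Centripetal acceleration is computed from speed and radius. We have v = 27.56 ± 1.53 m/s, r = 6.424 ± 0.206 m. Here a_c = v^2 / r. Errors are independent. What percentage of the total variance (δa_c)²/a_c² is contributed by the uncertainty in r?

7.70%

(δa_c/a_c)² = (2·δv/v)² + (-1·δr/r)²
  v term: (2×0.0555)² = 0.0123
  r term: (-1×0.0321)² = 0.00103
Total = 0.0134. Share from r = 0.00103/0.0134 = 0.0770.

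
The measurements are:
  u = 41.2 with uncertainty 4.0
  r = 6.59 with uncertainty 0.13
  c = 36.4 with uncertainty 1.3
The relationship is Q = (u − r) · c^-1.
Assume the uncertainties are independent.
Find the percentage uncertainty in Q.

Let w = u − r = 34.6. δw = √(δu² + δr²) = √(16.0 + 0.0169) = 4.00, so δw/w = 0.116.
Q is then a monomial in w, c:
δQ/Q = √((δw/w)² + (-1·δc/c)²) = √(0.0134 + 0.00128) = 0.121

12.1%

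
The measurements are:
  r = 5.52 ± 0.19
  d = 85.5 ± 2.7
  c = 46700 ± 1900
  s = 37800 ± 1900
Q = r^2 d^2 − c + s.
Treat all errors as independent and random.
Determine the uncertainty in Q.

21000

Let p = r^2·d^2 = 2.23e+05. δp/p = √((2·δr/r)² + (2·δd/d)²) = √(0.00474 + 0.00399) = 0.0934, so δp = 20800.
Q = p − c + s: δQ = √(δp² + δc² + δs²) = √(4.33e+08 + 3.61e+06 + 3.61e+06) = 21000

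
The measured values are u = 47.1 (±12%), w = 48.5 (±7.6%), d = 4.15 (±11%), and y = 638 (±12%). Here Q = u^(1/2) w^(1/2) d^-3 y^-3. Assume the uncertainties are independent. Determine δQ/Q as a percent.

49.4%

Relative error in a monomial: (δQ/Q)² = Σ (nᵢ · δxᵢ/xᵢ)².
  (½·δu/u)² = (0.5×0.120)² = 0.00360;  (½·δw/w)² = (0.5×0.0760)² = 0.00144;  (-3·δd/d)² = (-3×0.110)² = 0.109;  (-3·δy/y)² = (-3×0.120)² = 0.130
δQ/Q = √(0.244) = 0.494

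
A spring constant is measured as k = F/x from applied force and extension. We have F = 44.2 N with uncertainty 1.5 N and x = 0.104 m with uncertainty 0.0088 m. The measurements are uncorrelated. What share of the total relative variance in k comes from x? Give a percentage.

86.1%

(δk/k)² = (1·δF/F)² + (-1·δx/x)²
  F term: (1×0.0339)² = 0.00115
  x term: (-1×0.0846)² = 0.00716
Total = 0.00831. Share from x = 0.00716/0.00831 = 0.861.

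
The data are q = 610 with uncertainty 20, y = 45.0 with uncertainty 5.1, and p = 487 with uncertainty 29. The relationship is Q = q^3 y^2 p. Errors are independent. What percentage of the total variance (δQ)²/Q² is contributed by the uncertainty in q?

(δQ/Q)² = (3·δq/q)² + (2·δy/y)² + (1·δp/p)²
  q term: (3×0.0328)² = 0.00967
  y term: (2×0.113)² = 0.0514
  p term: (1×0.0595)² = 0.00355
Total = 0.0646. Share from q = 0.00967/0.0646 = 0.150.

15.0%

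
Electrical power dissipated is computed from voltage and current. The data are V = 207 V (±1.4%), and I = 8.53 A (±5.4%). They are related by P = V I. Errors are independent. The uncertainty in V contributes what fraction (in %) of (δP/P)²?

(δP/P)² = (1·δV/V)² + (1·δI/I)²
  V term: (1×0.0140)² = 0.000196
  I term: (1×0.0540)² = 0.00292
Total = 0.00311. Share from V = 0.000196/0.00311 = 0.0630.

6.30%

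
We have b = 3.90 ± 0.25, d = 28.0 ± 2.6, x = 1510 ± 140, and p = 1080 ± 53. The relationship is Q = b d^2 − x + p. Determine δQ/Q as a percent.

23.6%

Let w = b·d^2 = 3060. δw/w = √((1·δb/b)² + (2·δd/d)²) = √(0.00411 + 0.0345) = 0.196, so δw = 601.
Q = w − x + p: δQ = √(δw² + δx² + δp²) = √(3.61e+05 + 19600 + 2810) = 619
Q = 2630, so δQ/Q = 619/2630 = 0.236.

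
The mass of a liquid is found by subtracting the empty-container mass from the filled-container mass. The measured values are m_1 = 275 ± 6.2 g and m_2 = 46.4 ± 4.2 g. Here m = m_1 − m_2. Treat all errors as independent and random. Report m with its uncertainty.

Absolute uncertainties add in quadrature for a linear combination:
  (δm_1)² = 38.4;  (δm_2)² = 17.6
δm = √(56.1) = 7.49 g
m = 229 g.

229 ± 7.49 g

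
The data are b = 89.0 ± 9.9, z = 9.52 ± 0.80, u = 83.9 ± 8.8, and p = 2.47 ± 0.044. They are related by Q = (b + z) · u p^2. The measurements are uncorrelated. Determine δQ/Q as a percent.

15.0%

Let w = b + z = 98.5. δw = √(δb² + δz²) = √(98.0 + 0.640) = 9.93, so δw/w = 0.101.
Q is then a monomial in w, u, p:
δQ/Q = √((δw/w)² + (1·δu/u)² + (2·δp/p)²) = √(0.0102 + 0.0110 + 0.00127) = 0.150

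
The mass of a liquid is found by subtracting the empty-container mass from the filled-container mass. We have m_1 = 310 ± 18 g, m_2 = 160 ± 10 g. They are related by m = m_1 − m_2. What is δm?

20.6 g

Each term contributes (cᵢ δxᵢ)² to (δm)²:
  (δm_1)² = 324;  (δm_2)² = 100
δm = √(424) = 20.6 g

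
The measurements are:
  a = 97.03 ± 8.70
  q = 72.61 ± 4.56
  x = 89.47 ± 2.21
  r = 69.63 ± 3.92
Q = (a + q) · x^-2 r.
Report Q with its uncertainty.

Let u = a + q = 169.6. δu = √(δa² + δq²) = √(75.7 + 20.8) = 9.82, so δu/u = 0.0579.
Q is then a monomial in u, x, r:
δQ/Q = √((δu/u)² + (-2·δx/x)² + (1·δr/r)²) = √(0.00335 + 0.00244 + 0.00317) = 0.0947
Q = 1.476, so δQ = 0.0947 × 1.476 = 0.140.

1.476 ± 0.140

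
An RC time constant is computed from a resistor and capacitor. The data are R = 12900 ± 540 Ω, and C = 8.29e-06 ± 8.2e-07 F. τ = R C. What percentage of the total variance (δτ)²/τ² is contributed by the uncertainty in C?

(δτ/τ)² = (1·δR/R)² + (1·δC/C)²
  R term: (1×0.0419)² = 0.00175
  C term: (1×0.0989)² = 0.00978
Total = 0.0115. Share from C = 0.00978/0.0115 = 0.848.

84.8%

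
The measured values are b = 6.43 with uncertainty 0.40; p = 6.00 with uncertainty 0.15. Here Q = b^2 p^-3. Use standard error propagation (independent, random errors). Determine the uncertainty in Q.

0.0278

For a monomial Q ∝ b^2, p^-3, fractional errors add in quadrature:
  (2·δb/b)² = (2×0.0622)² = 0.0155;  (-3·δp/p)² = (-3×0.0250)² = 0.00562
δQ/Q = √(0.0211) = 0.145
Q = 0.191, so δQ = 0.145 × 0.191 = 0.0278.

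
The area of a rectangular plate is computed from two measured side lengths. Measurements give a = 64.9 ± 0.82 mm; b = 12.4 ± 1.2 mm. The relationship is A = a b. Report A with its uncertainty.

Each factor contributes (exponent × relative error)² to (δA/A)²:
  (1·δa/a)² = (1×0.0126)² = 0.000160;  (1·δb/b)² = (1×0.0968)² = 0.00937
δA/A = √(0.00952) = 0.0976
A = 805 mm^2, so δA = 0.0976 × 805 = 78.5 mm^2.

805 ± 78.5 mm^2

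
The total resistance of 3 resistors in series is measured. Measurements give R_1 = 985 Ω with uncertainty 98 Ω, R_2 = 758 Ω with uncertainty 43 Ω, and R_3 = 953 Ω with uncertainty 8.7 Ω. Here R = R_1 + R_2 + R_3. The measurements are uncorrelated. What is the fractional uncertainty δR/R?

0.0398

For a sum/difference, combine absolute errors in quadrature:
  (δR_1)² = 9600;  (δR_2)² = 1850;  (δR_3)² = 75.7
δR = √(11500) = 107 Ω
R = 2700 Ω, so δR/R = 107/2700 = 0.0398.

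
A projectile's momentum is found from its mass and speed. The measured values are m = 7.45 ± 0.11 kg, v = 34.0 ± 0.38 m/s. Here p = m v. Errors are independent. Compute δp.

For a monomial p ∝ m, v, fractional errors add in quadrature:
  (1·δm/m)² = (1×0.0148)² = 0.000218;  (1·δv/v)² = (1×0.0112)² = 0.000125
δp/p = √(0.000343) = 0.0185
p = 253 kg·m/s, so δp = 0.0185 × 253 = 4.69 kg·m/s.

4.69 kg·m/s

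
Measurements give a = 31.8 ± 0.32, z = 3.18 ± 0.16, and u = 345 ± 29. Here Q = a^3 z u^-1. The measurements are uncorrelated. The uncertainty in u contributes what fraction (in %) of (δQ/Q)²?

67.2%

(δQ/Q)² = (3·δa/a)² + (1·δz/z)² + (-1·δu/u)²
  a term: (3×0.0101)² = 0.000911
  z term: (1×0.0503)² = 0.00253
  u term: (-1×0.0841)² = 0.00707
Total = 0.0105. Share from u = 0.00707/0.0105 = 0.672.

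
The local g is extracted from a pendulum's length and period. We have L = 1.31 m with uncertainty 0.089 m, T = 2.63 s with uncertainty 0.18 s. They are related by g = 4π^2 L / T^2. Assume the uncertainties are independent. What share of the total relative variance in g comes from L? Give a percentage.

(δg/g)² = (1·δL/L)² + (-2·δT/T)²
  L term: (1×0.0679)² = 0.00462
  T term: (-2×0.0684)² = 0.0187
Total = 0.0234. Share from L = 0.00462/0.0234 = 0.198.

19.8%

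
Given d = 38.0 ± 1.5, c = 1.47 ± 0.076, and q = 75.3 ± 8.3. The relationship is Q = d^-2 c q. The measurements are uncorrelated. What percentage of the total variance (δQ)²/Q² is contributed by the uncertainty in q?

(δQ/Q)² = (-2·δd/d)² + (1·δc/c)² + (1·δq/q)²
  d term: (-2×0.0395)² = 0.00623
  c term: (1×0.0517)² = 0.00267
  q term: (1×0.110)² = 0.0121
Total = 0.0211. Share from q = 0.0121/0.0211 = 0.577.

57.7%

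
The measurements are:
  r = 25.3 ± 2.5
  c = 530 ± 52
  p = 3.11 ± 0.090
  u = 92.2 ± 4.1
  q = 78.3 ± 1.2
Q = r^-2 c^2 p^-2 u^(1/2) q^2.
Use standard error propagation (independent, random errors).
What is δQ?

Relative error in a monomial: (δQ/Q)² = Σ (nᵢ · δxᵢ/xᵢ)².
  (-2·δr/r)² = (-2×0.0988)² = 0.0391;  (2·δc/c)² = (2×0.0981)² = 0.0385;  (-2·δp/p)² = (-2×0.0289)² = 0.00335;  (½·δu/u)² = (0.5×0.0445)² = 0.000494;  (2·δq/q)² = (2×0.0153)² = 0.000940
δQ/Q = √(0.0823) = 0.287
Q = 2.67e+06, so δQ = 0.287 × 2.67e+06 = 7.66e+05.

7.66e+05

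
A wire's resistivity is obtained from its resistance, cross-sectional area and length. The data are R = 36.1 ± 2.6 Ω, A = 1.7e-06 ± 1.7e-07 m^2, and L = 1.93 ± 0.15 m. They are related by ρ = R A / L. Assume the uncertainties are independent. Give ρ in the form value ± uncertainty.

Products/powers → add relative errors in quadrature, weighted by exponent:
  (1·δR/R)² = (1×0.0720)² = 0.00519;  (1·δA/A)² = (1×0.100)² = 0.0100;  (-1·δL/L)² = (-1×0.0777)² = 0.00604
δρ/ρ = √(0.0212) = 0.146
ρ = 3.18e-05 Ω·m, so δρ = 0.146 × 3.18e-05 = 4.63e-06 Ω·m.

(3.18 ± 0.463) × 10^-5 Ω·m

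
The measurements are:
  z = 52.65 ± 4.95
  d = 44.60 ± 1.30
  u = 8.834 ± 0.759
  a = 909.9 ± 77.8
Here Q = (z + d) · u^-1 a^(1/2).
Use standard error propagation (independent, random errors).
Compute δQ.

36.3

Let w = z + d = 97.25. δw = √(δz² + δd²) = √(24.5 + 1.69) = 5.12, so δw/w = 0.0526.
Q is then a monomial in w, u, a:
δQ/Q = √((δw/w)² + (-1·δu/u)² + (½·δa/a)²) = √(0.00277 + 0.00738 + 0.00183) = 0.109
Q = 332.1, so δQ = 0.109 × 332.1 = 36.3.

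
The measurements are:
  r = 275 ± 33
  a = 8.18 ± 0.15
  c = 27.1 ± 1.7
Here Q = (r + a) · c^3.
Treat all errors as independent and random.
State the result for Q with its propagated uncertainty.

Let u = r + a = 283. δu = √(δr² + δa²) = √(1090 + 0.0225) = 33.0, so δu/u = 0.117.
Q is then a monomial in u, c:
δQ/Q = √((δu/u)² + (3·δc/c)²) = √(0.0136 + 0.0354) = 0.221
Q = 5.64e+06, so δQ = 0.221 × 5.64e+06 = 1.25e+06.

(5.64 ± 1.25) × 10^6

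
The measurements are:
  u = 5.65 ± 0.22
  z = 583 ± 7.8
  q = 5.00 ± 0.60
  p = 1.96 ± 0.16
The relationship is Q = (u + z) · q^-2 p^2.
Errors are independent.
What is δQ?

Let w = u + z = 589. δw = √(δu² + δz²) = √(0.0484 + 60.8) = 7.80, so δw/w = 0.0133.
Q is then a monomial in w, q, p:
δQ/Q = √((δw/w)² + (-2·δq/q)² + (2·δp/p)²) = √(0.000176 + 0.0576 + 0.0267) = 0.291
Q = 90.5, so δQ = 0.291 × 90.5 = 26.3.

26.3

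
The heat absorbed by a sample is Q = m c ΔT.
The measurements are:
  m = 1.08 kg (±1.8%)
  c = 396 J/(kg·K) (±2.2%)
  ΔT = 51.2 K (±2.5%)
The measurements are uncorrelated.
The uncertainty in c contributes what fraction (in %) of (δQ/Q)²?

(δQ/Q)² = (1·δm/m)² + (1·δc/c)² + (1·δΔT/ΔT)²
  m term: (1×0.0180)² = 0.000324
  c term: (1×0.0220)² = 0.000484
  ΔT term: (1×0.0250)² = 0.000625
Total = 0.00143. Share from c = 0.000484/0.00143 = 0.338.

33.8%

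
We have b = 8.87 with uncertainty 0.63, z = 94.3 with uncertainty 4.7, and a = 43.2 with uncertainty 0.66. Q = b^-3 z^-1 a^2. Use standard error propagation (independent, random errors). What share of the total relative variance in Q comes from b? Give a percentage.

(δQ/Q)² = (-3·δb/b)² + (-1·δz/z)² + (2·δa/a)²
  b term: (-3×0.0710)² = 0.0454
  z term: (-1×0.0498)² = 0.00248
  a term: (2×0.0153)² = 0.000934
Total = 0.0488. Share from b = 0.0454/0.0488 = 0.930.

93.0%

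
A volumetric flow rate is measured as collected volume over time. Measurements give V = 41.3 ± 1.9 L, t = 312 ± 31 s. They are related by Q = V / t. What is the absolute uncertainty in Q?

Relative error in a monomial: (δQ/Q)² = Σ (nᵢ · δxᵢ/xᵢ)².
  (1·δV/V)² = (1×0.0460)² = 0.00212;  (-1·δt/t)² = (-1×0.0994)² = 0.00987
δQ/Q = √(0.0120) = 0.109
Q = 0.132 L/s, so δQ = 0.109 × 0.132 = 0.0145 L/s.

0.0145 L/s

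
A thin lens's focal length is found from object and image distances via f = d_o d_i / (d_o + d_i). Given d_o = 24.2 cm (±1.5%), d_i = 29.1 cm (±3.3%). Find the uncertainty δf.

0.226 cm

∂f/∂d_o = (d_i/(d_o+d_i))² = 0.298;  ∂f/∂d_i = (d_o/(d_o+d_i))² = 0.206
δf = √((∂f/∂d_o · δd_o)² + (∂f/∂d_i · δd_i)²) = √(0.0117 + 0.0392) = 0.226 cm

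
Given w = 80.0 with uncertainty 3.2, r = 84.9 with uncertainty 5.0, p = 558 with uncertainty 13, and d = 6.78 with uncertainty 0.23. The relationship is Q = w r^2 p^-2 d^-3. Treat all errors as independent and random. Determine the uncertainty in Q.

0.000994

For a monomial Q ∝ w, r^2, p^-2, d^-3, fractional errors add in quadrature:
  (1·δw/w)² = (1×0.0400)² = 0.00160;  (2·δr/r)² = (2×0.0589)² = 0.0139;  (-2·δp/p)² = (-2×0.0233)² = 0.00217;  (-3·δd/d)² = (-3×0.0339)² = 0.0104
δQ/Q = √(0.0280) = 0.167
Q = 0.00594, so δQ = 0.167 × 0.00594 = 0.000994.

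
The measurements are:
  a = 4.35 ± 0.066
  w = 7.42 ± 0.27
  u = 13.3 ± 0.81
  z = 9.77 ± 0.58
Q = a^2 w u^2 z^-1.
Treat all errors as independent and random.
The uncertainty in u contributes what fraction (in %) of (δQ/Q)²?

(δQ/Q)² = (2·δa/a)² + (1·δw/w)² + (2·δu/u)² + (-1·δz/z)²
  a term: (2×0.0152)² = 0.000921
  w term: (1×0.0364)² = 0.00132
  u term: (2×0.0609)² = 0.0148
  z term: (-1×0.0594)² = 0.00352
Total = 0.0206. Share from u = 0.0148/0.0206 = 0.720.

72.0%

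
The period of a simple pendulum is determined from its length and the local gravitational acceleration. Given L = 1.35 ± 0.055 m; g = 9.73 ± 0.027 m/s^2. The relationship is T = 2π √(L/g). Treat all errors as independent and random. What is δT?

0.0478 s

Relative error in a monomial: (δT/T)² = Σ (nᵢ · δxᵢ/xᵢ)².
  (½·δL/L)² = (0.5×0.0407)² = 0.000415;  (−½·δg/g)² = (-0.5×0.00277)² = 1.93e-06
δT/T = √(0.000417) = 0.0204
T = 2.34 s, so δT = 0.0204 × 2.34 = 0.0478 s.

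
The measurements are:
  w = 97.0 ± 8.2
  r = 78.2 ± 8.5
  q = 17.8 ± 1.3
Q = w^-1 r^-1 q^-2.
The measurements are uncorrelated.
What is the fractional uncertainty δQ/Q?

Products/powers → add relative errors in quadrature, weighted by exponent:
  (-1·δw/w)² = (-1×0.0845)² = 0.00715;  (-1·δr/r)² = (-1×0.109)² = 0.0118;  (-2·δq/q)² = (-2×0.0730)² = 0.0213
δQ/Q = √(0.0403) = 0.201

0.201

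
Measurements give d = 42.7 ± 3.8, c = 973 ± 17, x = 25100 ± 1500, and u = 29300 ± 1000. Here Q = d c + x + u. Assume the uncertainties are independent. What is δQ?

Let p = d·c = 41500. δp/p = √((1·δd/d)² + (1·δc/c)²) = √(0.00792 + 0.000305) = 0.0907, so δp = 3770.
Q = p + x + u: δQ = √(δp² + δx² + δu²) = √(1.42e+07 + 2.25e+06 + 1e+06) = 4180

4180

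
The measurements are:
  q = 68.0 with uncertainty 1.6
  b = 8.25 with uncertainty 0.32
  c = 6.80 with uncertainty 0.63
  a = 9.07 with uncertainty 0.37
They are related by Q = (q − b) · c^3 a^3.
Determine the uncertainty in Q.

Let u = q − b = 59.8. δu = √(δq² + δb²) = √(2.56 + 0.102) = 1.63, so δu/u = 0.0273.
Q is then a monomial in u, c, a:
δQ/Q = √((δu/u)² + (3·δc/c)² + (3·δa/a)²) = √(0.000746 + 0.0773 + 0.0150) = 0.305
Q = 1.4e+07, so δQ = 0.305 × 1.4e+07 = 4.27e+06.

4.27e+06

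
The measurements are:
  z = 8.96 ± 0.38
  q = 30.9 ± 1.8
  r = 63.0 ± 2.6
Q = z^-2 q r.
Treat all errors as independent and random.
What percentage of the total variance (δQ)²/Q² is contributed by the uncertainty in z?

58.5%

(δQ/Q)² = (-2·δz/z)² + (1·δq/q)² + (1·δr/r)²
  z term: (-2×0.0424)² = 0.00719
  q term: (1×0.0583)² = 0.00339
  r term: (1×0.0413)² = 0.00170
Total = 0.0123. Share from z = 0.00719/0.0123 = 0.585.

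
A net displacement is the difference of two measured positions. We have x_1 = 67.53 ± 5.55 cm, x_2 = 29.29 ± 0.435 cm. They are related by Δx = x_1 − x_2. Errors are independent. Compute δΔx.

For a sum/difference, combine absolute errors in quadrature:
  (δx_1)² = 30.8;  (δx_2)² = 0.189
δΔx = √(31.0) = 5.57 cm

5.57 cm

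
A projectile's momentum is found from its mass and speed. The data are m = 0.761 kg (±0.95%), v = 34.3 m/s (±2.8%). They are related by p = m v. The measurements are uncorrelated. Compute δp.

0.772 kg·m/s

Relative error in a monomial: (δp/p)² = Σ (nᵢ · δxᵢ/xᵢ)².
  (1·δm/m)² = (1×0.00950)² = 9.02e-05;  (1·δv/v)² = (1×0.0280)² = 0.000784
δp/p = √(0.000874) = 0.0296
p = 26.1 kg·m/s, so δp = 0.0296 × 26.1 = 0.772 kg·m/s.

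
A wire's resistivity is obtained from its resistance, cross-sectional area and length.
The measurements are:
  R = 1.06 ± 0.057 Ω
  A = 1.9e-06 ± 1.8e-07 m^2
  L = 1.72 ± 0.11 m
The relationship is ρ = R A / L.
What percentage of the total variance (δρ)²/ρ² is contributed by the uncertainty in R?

(δρ/ρ)² = (1·δR/R)² + (1·δA/A)² + (-1·δL/L)²
  R term: (1×0.0538)² = 0.00289
  A term: (1×0.0947)² = 0.00898
  L term: (-1×0.0640)² = 0.00409
Total = 0.0160. Share from R = 0.00289/0.0160 = 0.181.

18.1%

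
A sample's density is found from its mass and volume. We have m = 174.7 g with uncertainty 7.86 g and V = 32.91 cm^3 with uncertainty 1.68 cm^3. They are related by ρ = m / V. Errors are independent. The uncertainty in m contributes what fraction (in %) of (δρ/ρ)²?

43.7%

(δρ/ρ)² = (1·δm/m)² + (-1·δV/V)²
  m term: (1×0.0450)² = 0.00202
  V term: (-1×0.0510)² = 0.00261
Total = 0.00463. Share from m = 0.00202/0.00463 = 0.437.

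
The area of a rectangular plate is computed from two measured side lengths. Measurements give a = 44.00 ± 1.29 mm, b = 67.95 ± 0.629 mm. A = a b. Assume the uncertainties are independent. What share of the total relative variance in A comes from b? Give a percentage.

(δA/A)² = (1·δa/a)² + (1·δb/b)²
  a term: (1×0.0293)² = 0.000860
  b term: (1×0.00926)² = 8.57e-05
Total = 0.000945. Share from b = 8.57e-05/0.000945 = 0.0907.

9.07%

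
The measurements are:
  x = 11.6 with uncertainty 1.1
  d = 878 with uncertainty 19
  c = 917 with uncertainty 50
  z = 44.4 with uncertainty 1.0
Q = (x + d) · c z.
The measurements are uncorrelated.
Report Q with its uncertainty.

(3.62 ± 0.227) × 10^7

Let u = x + d = 890. δu = √(δx² + δd²) = √(1.21 + 361) = 19.0, so δu/u = 0.0214.
Q is then a monomial in u, c, z:
δQ/Q = √((δu/u)² + (1·δc/c)² + (1·δz/z)²) = √(0.000458 + 0.00297 + 0.000507) = 0.0628
Q = 3.62e+07, so δQ = 0.0628 × 3.62e+07 = 2.27e+06.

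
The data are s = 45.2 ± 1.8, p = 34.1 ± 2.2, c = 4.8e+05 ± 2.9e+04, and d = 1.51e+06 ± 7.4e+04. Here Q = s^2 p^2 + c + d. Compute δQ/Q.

0.0845

Let w = s^2·p^2 = 2.38e+06. δw/w = √((2·δs/s)² + (2·δp/p)²) = √(0.00634 + 0.0166) = 0.152, so δw = 3.6e+05.
Q = w + c + d: δQ = √(δw² + δc² + δd²) = √(1.3e+11 + 8.41e+08 + 5.48e+09) = 3.69e+05
Q = 4.37e+06, so δQ/Q = 3.69e+05/4.37e+06 = 0.0845.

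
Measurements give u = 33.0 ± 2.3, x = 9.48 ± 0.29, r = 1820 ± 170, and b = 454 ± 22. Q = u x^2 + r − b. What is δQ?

Let p = u·x^2 = 2970. δp/p = √((1·δu/u)² + (2·δx/x)²) = √(0.00486 + 0.00374) = 0.0927, so δp = 275.
Q = p + r − b: δQ = √(δp² + δr² + δb²) = √(75600 + 28900 + 484) = 324

324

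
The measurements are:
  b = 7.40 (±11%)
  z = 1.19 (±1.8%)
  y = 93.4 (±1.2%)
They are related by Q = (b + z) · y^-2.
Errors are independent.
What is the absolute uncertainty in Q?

Let u = b + z = 8.59. δu = √(δb² + δz²) = √(0.663 + 0.000459) = 0.814, so δu/u = 0.0948.
Q is then a monomial in u, y:
δQ/Q = √((δu/u)² + (-2·δy/y)²) = √(0.00899 + 0.000576) = 0.0978
Q = 0.000985, so δQ = 0.0978 × 0.000985 = 9.63e-05.

9.63e-05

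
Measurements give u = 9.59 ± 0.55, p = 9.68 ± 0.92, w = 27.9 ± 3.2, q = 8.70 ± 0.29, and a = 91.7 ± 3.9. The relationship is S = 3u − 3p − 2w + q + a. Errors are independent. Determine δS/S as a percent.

18.4%

Sums and differences: (δS)² = Σ (cᵢ δxᵢ)².
  (3·δu)² = 2.72;  (3·δp)² = 7.62;  (2·δw)² = 41.0;  (δq)² = 0.0841;  (δa)² = 15.2
δS = √(66.6) = 8.16
S = 44.3, so δS/S = 8.16/44.3 = 0.184.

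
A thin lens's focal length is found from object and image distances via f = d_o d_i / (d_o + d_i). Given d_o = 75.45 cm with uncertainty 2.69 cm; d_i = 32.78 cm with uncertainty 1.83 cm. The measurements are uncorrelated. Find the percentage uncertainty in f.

∂f/∂d_o = (d_i/(d_o+d_i))² = 0.0917;  ∂f/∂d_i = (d_o/(d_o+d_i))² = 0.486
δf = √((∂f/∂d_o · δd_o)² + (∂f/∂d_i · δd_i)²) = √(0.0609 + 0.791) = 0.923 cm
f = 22.85 cm, so δf/f = 0.923/22.85 = 0.0404.

4.04%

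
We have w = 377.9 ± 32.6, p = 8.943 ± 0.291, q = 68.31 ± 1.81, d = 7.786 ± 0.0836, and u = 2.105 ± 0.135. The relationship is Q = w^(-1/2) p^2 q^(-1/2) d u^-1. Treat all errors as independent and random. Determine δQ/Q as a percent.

Relative error in a monomial: (δQ/Q)² = Σ (nᵢ · δxᵢ/xᵢ)².
  (−½·δw/w)² = (-0.5×0.0863)² = 0.00186;  (2·δp/p)² = (2×0.0325)² = 0.00424;  (−½·δq/q)² = (-0.5×0.0265)² = 0.000176;  (1·δd/d)² = (1×0.0107)² = 0.000115;  (-1·δu/u)² = (-1×0.0641)² = 0.00411
δQ/Q = √(0.0105) = 0.102

10.2%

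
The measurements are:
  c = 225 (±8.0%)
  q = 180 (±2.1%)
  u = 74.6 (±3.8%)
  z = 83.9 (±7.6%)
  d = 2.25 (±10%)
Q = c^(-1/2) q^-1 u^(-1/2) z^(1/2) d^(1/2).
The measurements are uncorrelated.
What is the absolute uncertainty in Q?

Since Q is a product/quotient, work with relative uncertainties:
  (−½·δc/c)² = (-0.5×0.0800)² = 0.00160;  (-1·δq/q)² = (-1×0.0210)² = 0.000441;  (−½·δu/u)² = (-0.5×0.0380)² = 0.000361;  (½·δz/z)² = (0.5×0.0760)² = 0.00144;  (½·δd/d)² = (0.5×0.100)² = 0.00250
δQ/Q = √(0.00635) = 0.0797
Q = 0.000589, so δQ = 0.0797 × 0.000589 = 4.69e-05.

4.69e-05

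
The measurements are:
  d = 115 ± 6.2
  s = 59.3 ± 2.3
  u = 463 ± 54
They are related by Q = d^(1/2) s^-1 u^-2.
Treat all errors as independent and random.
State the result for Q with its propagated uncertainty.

For a monomial Q ∝ d^(1/2), s^-1, u^-2, fractional errors add in quadrature:
  (½·δd/d)² = (0.5×0.0539)² = 0.000727;  (-1·δs/s)² = (-1×0.0388)² = 0.00150;  (-2·δu/u)² = (-2×0.117)² = 0.0544
δQ/Q = √(0.0566) = 0.238
Q = 8.44e-07, so δQ = 0.238 × 8.44e-07 = 2.01e-07.

(8.44 ± 2.01) × 10^-7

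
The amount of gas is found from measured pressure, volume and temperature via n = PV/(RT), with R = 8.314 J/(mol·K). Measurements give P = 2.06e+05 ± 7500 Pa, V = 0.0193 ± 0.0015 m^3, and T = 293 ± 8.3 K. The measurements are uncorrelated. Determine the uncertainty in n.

0.148 mol

Since n is a product/quotient, work with relative uncertainties:
  (1·δP/P)² = (1×0.0364)² = 0.00133;  (1·δV/V)² = (1×0.0777)² = 0.00604;  (-1·δT/T)² = (-1×0.0283)² = 0.000802
δn/n = √(0.00817) = 0.0904
n = 1.63 mol, so δn = 0.0904 × 1.63 = 0.148 mol.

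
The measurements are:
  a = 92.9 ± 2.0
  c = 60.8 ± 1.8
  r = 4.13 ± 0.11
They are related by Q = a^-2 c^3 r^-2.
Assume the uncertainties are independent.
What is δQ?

Products/powers → add relative errors in quadrature, weighted by exponent:
  (-2·δa/a)² = (-2×0.0215)² = 0.00185;  (3·δc/c)² = (3×0.0296)² = 0.00789;  (-2·δr/r)² = (-2×0.0266)² = 0.00284
δQ/Q = √(0.0126) = 0.112
Q = 1.53, so δQ = 0.112 × 1.53 = 0.171.

0.171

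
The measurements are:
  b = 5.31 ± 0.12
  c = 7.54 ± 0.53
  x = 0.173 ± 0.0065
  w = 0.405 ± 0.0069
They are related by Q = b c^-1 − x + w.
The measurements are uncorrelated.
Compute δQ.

Let p = b·c^-1 = 0.704. δp/p = √((1·δb/b)² + (-1·δc/c)²) = √(0.000511 + 0.00494) = 0.0738, so δp = 0.0520.
Q = p − x + w: δQ = √(δp² + δx² + δw²) = √(0.00270 + 4.22e-05 + 4.76e-05) = 0.0529

0.0529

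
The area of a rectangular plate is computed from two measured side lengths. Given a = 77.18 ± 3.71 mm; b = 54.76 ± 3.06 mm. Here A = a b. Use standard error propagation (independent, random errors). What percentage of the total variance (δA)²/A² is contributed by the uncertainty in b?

(δA/A)² = (1·δa/a)² + (1·δb/b)²
  a term: (1×0.0481)² = 0.00231
  b term: (1×0.0559)² = 0.00312
Total = 0.00543. Share from b = 0.00312/0.00543 = 0.575.

57.5%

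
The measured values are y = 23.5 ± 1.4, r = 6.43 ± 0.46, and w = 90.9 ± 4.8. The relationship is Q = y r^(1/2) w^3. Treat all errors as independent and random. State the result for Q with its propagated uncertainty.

(4.48 ± 0.774) × 10^7

Products/powers → add relative errors in quadrature, weighted by exponent:
  (1·δy/y)² = (1×0.0596)² = 0.00355;  (½·δr/r)² = (0.5×0.0715)² = 0.00128;  (3·δw/w)² = (3×0.0528)² = 0.0251
δQ/Q = √(0.0299) = 0.173
Q = 4.48e+07, so δQ = 0.173 × 4.48e+07 = 7.74e+06.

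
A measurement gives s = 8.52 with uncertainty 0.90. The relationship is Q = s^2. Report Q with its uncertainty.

Q ∝ s^2, so δQ/Q = |2| · δs/s = 2 × 0.106 = 0.211.
Q = 72.6, so δQ = 0.211 × 72.6 = 15.3.

72.6 ± 15.3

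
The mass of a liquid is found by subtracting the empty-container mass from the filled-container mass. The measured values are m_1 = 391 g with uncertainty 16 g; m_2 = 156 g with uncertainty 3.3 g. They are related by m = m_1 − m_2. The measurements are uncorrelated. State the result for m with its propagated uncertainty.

235 ± 16.3 g

Sums and differences: (δm)² = Σ (cᵢ δxᵢ)².
  (δm_1)² = 256;  (δm_2)² = 10.9
δm = √(267) = 16.3 g
m = 235 g.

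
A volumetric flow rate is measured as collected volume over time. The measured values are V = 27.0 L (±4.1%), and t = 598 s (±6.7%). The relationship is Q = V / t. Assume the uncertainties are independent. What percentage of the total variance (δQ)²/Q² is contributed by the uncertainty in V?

27.2%

(δQ/Q)² = (1·δV/V)² + (-1·δt/t)²
  V term: (1×0.0410)² = 0.00168
  t term: (-1×0.0670)² = 0.00449
Total = 0.00617. Share from V = 0.00168/0.00617 = 0.272.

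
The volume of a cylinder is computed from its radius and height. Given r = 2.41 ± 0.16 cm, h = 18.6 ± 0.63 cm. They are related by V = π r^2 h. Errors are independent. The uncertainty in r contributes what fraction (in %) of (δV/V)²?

93.9%

(δV/V)² = (2·δr/r)² + (1·δh/h)²
  r term: (2×0.0664)² = 0.0176
  h term: (1×0.0339)² = 0.00115
Total = 0.0188. Share from r = 0.0176/0.0188 = 0.939.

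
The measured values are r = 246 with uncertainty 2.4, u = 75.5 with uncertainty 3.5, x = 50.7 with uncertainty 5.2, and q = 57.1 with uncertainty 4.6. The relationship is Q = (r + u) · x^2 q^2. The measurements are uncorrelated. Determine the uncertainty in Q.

Let w = r + u = 322. δw = √(δr² + δu²) = √(5.76 + 12.2) = 4.24, so δw/w = 0.0132.
Q is then a monomial in w, x, q:
δQ/Q = √((δw/w)² + (2·δx/x)² + (2·δq/q)²) = √(0.000174 + 0.0421 + 0.0260) = 0.261
Q = 2.69e+09, so δQ = 0.261 × 2.69e+09 = 7.04e+08.

7.04e+08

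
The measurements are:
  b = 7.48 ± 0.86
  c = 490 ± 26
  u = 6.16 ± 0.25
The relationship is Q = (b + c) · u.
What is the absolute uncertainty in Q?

Let w = b + c = 497. δw = √(δb² + δc²) = √(0.740 + 676) = 26.0, so δw/w = 0.0523.
Q is then a monomial in w, u:
δQ/Q = √((δw/w)² + (1·δu/u)²) = √(0.00273 + 0.00165) = 0.0662
Q = 3060, so δQ = 0.0662 × 3060 = 203.

203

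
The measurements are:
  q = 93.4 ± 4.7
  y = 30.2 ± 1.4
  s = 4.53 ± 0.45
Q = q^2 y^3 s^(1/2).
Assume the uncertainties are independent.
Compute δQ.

Relative error in a monomial: (δQ/Q)² = Σ (nᵢ · δxᵢ/xᵢ)².
  (2·δq/q)² = (2×0.0503)² = 0.0101;  (3·δy/y)² = (3×0.0464)² = 0.0193;  (½·δs/s)² = (0.5×0.0993)² = 0.00247
δQ/Q = √(0.0319) = 0.179
Q = 5.11e+08, so δQ = 0.179 × 5.11e+08 = 9.14e+07.

9.14e+07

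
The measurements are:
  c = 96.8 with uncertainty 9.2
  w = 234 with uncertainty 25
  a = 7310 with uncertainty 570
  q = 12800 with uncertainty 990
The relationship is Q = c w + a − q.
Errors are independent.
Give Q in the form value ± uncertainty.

Let p = c·w = 22700. δp/p = √((1·δc/c)² + (1·δw/w)²) = √(0.00903 + 0.0114) = 0.143, so δp = 3240.
Q = p + a − q: δQ = √(δp² + δa² + δq²) = √(1.05e+07 + 3.25e+05 + 9.8e+05) = 3430
Q = 17200.

17200 ± 3430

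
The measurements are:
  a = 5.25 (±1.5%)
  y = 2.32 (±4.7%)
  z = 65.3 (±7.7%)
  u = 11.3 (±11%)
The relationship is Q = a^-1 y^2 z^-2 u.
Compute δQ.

0.000576

Each factor contributes (exponent × relative error)² to (δQ/Q)²:
  (-1·δa/a)² = (-1×0.0150)² = 0.000225;  (2·δy/y)² = (2×0.0470)² = 0.00884;  (-2·δz/z)² = (-2×0.0770)² = 0.0237;  (1·δu/u)² = (1×0.110)² = 0.0121
δQ/Q = √(0.0449) = 0.212
Q = 0.00272, so δQ = 0.212 × 0.00272 = 0.000576.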